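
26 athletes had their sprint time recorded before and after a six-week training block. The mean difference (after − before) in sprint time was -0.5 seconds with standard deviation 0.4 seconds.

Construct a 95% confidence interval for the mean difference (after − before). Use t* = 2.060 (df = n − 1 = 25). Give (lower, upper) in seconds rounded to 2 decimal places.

(-0.66, -0.34)

Paired design: SE = s_d/√n = 0.4/√26 = 0.0784.
t* = 2.060; margin of error = 2.060 × 0.0784 = 0.1615.
-0.5 ± 0.1615 → (-0.66, -0.34).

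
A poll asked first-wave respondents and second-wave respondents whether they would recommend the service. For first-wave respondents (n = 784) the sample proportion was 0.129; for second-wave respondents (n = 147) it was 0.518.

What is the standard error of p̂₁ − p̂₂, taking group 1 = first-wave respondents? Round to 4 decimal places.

The two standard errors are √(0.1290×0.8710/784) = 0.01197 and √(0.5180×0.4820/147) = 0.04121.
Because the samples are independent, SE_diff = √(0.01197² + 0.04121²) = 0.04291.

0.0429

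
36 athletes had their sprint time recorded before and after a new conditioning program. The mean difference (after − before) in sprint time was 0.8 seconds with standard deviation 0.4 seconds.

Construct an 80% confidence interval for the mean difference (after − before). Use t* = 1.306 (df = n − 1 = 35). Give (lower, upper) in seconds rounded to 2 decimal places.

(0.71, 0.89)

Paired design: SE = s_d/√n = 0.4/√36 = 0.0667.
t* = 1.306; margin of error = 1.306 × 0.0667 = 0.0871.
0.8 ± 0.0871 → (0.71, 0.89).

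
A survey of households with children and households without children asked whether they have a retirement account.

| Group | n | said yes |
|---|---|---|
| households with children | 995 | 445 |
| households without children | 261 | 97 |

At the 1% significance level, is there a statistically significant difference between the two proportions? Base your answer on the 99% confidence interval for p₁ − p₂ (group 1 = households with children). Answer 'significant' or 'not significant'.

not significant

p̂₁ = 445/995 = 0.4472 and p̂₂ = 97/261 = 0.3716.
SE₁ = √(p̂₁(1−p̂₁)/n₁) = √(0.4472·0.5528/995) = 0.01576; SE₂ = √(0.3716·0.6284/261) = 0.02991.
Independent samples: SE of the difference = √(SE₁² + SE₂²) = √(0.0002483776 + 0.0008946081) = 0.03381.
z* for 99% confidence is 2.576, so the margin of error is 2.576 × 0.03381 = 0.08709.
Point estimate p̂₁ − p̂₂ = 0.4472 − 0.3716 = 0.0756.
0.0756 ± 0.08709 → (-0.01149, 0.16269).
The interval (-0.01149, 0.16269) contains 0, so the difference is not significant.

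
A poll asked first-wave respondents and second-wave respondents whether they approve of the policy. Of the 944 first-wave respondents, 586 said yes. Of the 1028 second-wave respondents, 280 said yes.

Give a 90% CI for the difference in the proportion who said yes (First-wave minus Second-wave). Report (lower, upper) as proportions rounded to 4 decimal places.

(0.3138, 0.3830)

First, p̂₁ = 586/944 = 0.6208; p̂₂ = 280/1028 = 0.2724.
The two standard errors are √(0.6208×0.3792/944) = 0.01579 and √(0.2724×0.7276/1028) = 0.01389.
Because the samples are independent, SE_diff = √(0.01579² + 0.01389²) = 0.02103.
Using z* = 1.645 for 90%, ME = 1.645 × 0.02103 = 0.03459.
p̂₁ − p̂₂ = 0.3484; interval 0.3484 ± 0.03459 gives (0.3138, 0.3830).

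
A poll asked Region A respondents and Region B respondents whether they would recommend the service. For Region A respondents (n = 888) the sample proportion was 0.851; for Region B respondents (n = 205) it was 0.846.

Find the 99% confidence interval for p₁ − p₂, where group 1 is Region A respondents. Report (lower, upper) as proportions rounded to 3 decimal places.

(-0.067, 0.077)

SE₁ = √(p̂₁(1−p̂₁)/n₁) = √(0.8510·0.1490/888) = 0.01195; SE₂ = √(0.8460·0.1540/205) = 0.02521.
Independent samples: SE of the difference = √(SE₁² + SE₂²) = √(0.0001428025 + 0.0006355441) = 0.02790.
z* for 99% confidence is 2.576, so the margin of error is 2.576 × 0.02790 = 0.07187.
Point estimate p̂₁ − p̂₂ = 0.8510 − 0.8460 = 0.0050.
0.0050 ± 0.07187 → (-0.067, 0.077).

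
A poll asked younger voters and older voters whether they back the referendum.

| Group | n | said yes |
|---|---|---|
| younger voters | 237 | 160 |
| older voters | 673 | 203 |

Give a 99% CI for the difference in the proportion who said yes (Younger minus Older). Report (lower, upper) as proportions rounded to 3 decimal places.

(0.283, 0.464)

p̂₁ = 160/237 = 0.6751 and p̂₂ = 203/673 = 0.3016.
SE₁ = √(p̂₁(1−p̂₁)/n₁) = √(0.6751·0.3249/237) = 0.03042; SE₂ = √(0.3016·0.6984/673) = 0.01769.
Independent samples: SE of the difference = √(SE₁² + SE₂²) = √(0.0009253764 + 0.0003129361) = 0.03519.
z* for 99% confidence is 2.576, so the margin of error is 2.576 × 0.03519 = 0.09065.
Point estimate p̂₁ − p̂₂ = 0.6751 − 0.3016 = 0.3735.
0.3735 ± 0.09065 → (0.283, 0.464).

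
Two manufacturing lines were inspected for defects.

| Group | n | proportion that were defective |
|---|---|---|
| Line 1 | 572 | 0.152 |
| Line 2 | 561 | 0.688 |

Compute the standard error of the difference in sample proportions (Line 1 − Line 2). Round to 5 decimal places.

Each SE is √(p̂(1−p̂)/n): √(0.1520·0.8480/572) = 0.01501 and √(0.6880·0.3120/561) = 0.01956.
SE(p̂₁ − p̂₂) = √(SE₁² + SE₂²) = √(0.0002253001 + 0.0003825936) = 0.02466, since the two samples are independent.

0.02466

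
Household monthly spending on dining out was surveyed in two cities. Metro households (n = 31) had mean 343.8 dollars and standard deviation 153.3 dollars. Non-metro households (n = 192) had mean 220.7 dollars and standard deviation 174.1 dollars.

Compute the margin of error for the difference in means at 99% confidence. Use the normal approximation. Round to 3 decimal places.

77.962

Standard errors of each mean: 153.3/√31 = 27.5335 and 174.1/√192 = 12.5646.
SE(x̄₁ − x̄₂) = √(27.5335² + 12.5646²) = 30.2649 for independent samples with unequal variances.
With z* = 2.576, the margin is 2.576 × 30.2649 = 77.9624.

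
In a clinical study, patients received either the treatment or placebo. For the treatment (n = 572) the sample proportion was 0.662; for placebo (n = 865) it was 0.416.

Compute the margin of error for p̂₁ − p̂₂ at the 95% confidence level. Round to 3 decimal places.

Each SE is √(p̂(1−p̂)/n): √(0.6620·0.3380/572) = 0.01978 and √(0.4160·0.5840/865) = 0.01676.
SE(p̂₁ − p̂₂) = √(SE₁² + SE₂²) = √(0.0003912484 + 0.0002808976) = 0.02593, since the two samples are independent.
At 95% confidence z* = 1.960; margin = 1.960 × 0.02593 = 0.05082.

0.051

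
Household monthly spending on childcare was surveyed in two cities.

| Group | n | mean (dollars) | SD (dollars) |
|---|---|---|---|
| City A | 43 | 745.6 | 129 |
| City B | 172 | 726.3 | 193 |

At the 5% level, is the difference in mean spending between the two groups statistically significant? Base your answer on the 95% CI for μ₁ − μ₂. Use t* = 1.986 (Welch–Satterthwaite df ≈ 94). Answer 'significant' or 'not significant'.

not significant

Standard errors of each mean: 129/√43 = 19.6723 and 193/√172 = 14.7161.
SE(x̄₁ − x̄₂) = √(19.6723² + 14.7161²) = 24.5675 for independent samples with unequal variances.
With t* = 1.986, the margin is 1.986 × 24.5675 = 48.7911.
x̄₁ − x̄₂ = 745.6 − 726.3 = 19.3000; the interval is 19.3000 ± 48.7911 = (-29.4911, 68.0911).
The interval (-29.4911, 68.0911) contains 0, so the difference is not significant.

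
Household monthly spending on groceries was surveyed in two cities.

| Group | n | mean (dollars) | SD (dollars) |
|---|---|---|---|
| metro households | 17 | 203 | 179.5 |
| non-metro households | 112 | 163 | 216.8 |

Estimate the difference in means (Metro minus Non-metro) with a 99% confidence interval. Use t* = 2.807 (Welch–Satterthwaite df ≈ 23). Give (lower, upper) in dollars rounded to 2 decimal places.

Per-group SEs: s₁/√n₁ = 179.5/√17 = 43.5351, s₂/√n₂ = 216.8/√112 = 20.4857.
Unpooled SE of the difference: √(1895.30493201 + 419.66390449) = 48.1141.
Margin of error = t* · SE = 2.807 × 48.1141 = 135.0563.
x̄₁ − x̄₂ = 203 − 163 = 40.0000.
CI: 40.0000 ± 135.0563 = (-95.06, 175.06).

(-95.06, 175.06)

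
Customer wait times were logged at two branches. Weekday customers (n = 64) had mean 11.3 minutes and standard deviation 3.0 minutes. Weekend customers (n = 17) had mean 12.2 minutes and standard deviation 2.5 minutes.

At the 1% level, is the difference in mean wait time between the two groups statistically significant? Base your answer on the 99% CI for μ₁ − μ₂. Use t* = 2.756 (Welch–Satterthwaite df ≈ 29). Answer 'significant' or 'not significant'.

not significant

Per-group SEs: s₁/√n₁ = 3.0/√64 = 0.3750, s₂/√n₂ = 2.5/√17 = 0.6063.
Unpooled SE of the difference: √(0.140625 + 0.36759969) = 0.7129.
Margin of error = t* · SE = 2.756 × 0.7129 = 1.9648.
x̄₁ − x̄₂ = 11.3 − 12.2 = -0.9000.
CI: -0.9000 ± 1.9648 = (-2.8648, 1.0648).
The interval (-2.8648, 1.0648) contains 0, so the difference is not significant.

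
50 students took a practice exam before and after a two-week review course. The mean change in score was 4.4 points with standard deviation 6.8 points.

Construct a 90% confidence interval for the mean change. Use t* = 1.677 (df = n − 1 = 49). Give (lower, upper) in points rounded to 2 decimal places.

This is a matched-pairs design, so SE = s_d/√n = 6.8/√50 = 0.9617.
Margin = 1.677 × 0.9617 = 1.6128; the interval is 4.4 ± 1.6128 = (2.79, 6.01).

(2.79, 6.01)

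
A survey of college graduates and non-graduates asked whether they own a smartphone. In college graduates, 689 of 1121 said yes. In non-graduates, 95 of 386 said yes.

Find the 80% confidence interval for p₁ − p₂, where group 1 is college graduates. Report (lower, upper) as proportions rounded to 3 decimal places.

(0.335, 0.402)

p̂₁ = 689/1121 = 0.6146 and p̂₂ = 95/386 = 0.2461.
SE₁ = √(p̂₁(1−p̂₁)/n₁) = √(0.6146·0.3854/1121) = 0.01454; SE₂ = √(0.2461·0.7539/386) = 0.02192.
Independent samples: SE of the difference = √(SE₁² + SE₂²) = √(0.0002114116 + 0.0004804864) = 0.02630.
z* for 80% confidence is 1.282, so the margin of error is 1.282 × 0.02630 = 0.03372.
Point estimate p̂₁ − p̂₂ = 0.6146 − 0.2461 = 0.3685.
0.3685 ± 0.03372 → (0.335, 0.402).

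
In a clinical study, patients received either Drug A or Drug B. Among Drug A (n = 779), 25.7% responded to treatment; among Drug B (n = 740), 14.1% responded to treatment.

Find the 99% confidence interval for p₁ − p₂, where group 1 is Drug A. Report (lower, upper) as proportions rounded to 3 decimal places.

SE₁ = √(p̂₁(1−p̂₁)/n₁) = √(0.2570·0.7430/779) = 0.01566; SE₂ = √(0.1410·0.8590/740) = 0.01279.
Independent samples: SE of the difference = √(SE₁² + SE₂²) = √(0.0002452356 + 0.0001635841) = 0.02022.
z* for 99% confidence is 2.576, so the margin of error is 2.576 × 0.02022 = 0.05209.
Point estimate p̂₁ − p̂₂ = 0.2570 − 0.1410 = 0.1160.
0.1160 ± 0.05209 → (0.064, 0.168).

(0.064, 0.168)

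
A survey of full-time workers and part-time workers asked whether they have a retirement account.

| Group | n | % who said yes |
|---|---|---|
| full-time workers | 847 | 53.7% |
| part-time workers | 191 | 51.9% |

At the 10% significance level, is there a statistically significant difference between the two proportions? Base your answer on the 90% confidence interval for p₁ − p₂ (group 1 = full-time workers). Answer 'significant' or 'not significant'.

not significant

The two standard errors are √(0.5370×0.4630/847) = 0.01713 and √(0.5190×0.4810/191) = 0.03615.
Because the samples are independent, SE_diff = √(0.01713² + 0.03615²) = 0.04000.
Using z* = 1.645 for 90%, ME = 1.645 × 0.04000 = 0.06580.
p̂₁ − p̂₂ = 0.0180; interval 0.0180 ± 0.06580 gives (-0.04780, 0.08380).
The interval (-0.04780, 0.08380) contains 0, so the difference is not significant.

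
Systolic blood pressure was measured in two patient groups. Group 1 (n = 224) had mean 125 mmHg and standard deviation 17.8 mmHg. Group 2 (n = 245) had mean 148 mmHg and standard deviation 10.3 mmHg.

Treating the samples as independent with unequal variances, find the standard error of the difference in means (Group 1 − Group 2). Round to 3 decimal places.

Standard errors of each mean: 17.8/√224 = 1.1893 and 10.3/√245 = 0.6580.
SE(x̄₁ − x̄₂) = √(1.1893² + 0.6580²) = 1.3592 for independent samples with unequal variances.

1.359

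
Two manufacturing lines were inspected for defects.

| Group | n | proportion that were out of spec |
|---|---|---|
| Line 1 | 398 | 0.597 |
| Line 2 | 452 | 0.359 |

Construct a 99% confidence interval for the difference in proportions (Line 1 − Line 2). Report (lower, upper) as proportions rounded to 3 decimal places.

The two standard errors are √(0.5970×0.4030/398) = 0.02459 and √(0.3590×0.6410/452) = 0.02256.
Because the samples are independent, SE_diff = √(0.02459² + 0.02256²) = 0.03337.
Using z* = 2.576 for 99%, ME = 2.576 × 0.03337 = 0.08596.
p̂₁ − p̂₂ = 0.2380; interval 0.2380 ± 0.08596 gives (0.152, 0.324).

(0.152, 0.324)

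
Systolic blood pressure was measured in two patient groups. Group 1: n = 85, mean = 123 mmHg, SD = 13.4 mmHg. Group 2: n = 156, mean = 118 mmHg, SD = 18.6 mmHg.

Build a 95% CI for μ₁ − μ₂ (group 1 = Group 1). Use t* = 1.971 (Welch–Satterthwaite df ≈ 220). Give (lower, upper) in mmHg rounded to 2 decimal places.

(0.90, 9.10)

Per-group SEs: s₁/√n₁ = 13.4/√85 = 1.4534, s₂/√n₂ = 18.6/√156 = 1.4892.
Unpooled SE of the difference: √(2.11237156 + 2.21771664) = 2.0809.
Margin of error = t* · SE = 1.971 × 2.0809 = 4.1015.
x̄₁ − x̄₂ = 123 − 118 = 5.0000.
CI: 5.0000 ± 4.1015 = (0.90, 9.10).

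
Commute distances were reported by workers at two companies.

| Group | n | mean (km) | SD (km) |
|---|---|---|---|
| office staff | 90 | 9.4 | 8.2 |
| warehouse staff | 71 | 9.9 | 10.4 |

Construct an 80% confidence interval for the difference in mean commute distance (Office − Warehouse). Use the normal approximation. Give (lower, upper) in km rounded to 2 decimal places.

(-2.43, 1.43)

Standard errors of each mean: 8.2/√90 = 0.8644 and 10.4/√71 = 1.2343.
SE(x̄₁ − x̄₂) = √(0.8644² + 1.2343²) = 1.5069 for independent samples with unequal variances.
With z* = 1.282, the margin is 1.282 × 1.5069 = 1.9318.
x̄₁ − x̄₂ = 9.4 − 9.9 = -0.5000; the interval is -0.5000 ± 1.9318 = (-2.43, 1.43).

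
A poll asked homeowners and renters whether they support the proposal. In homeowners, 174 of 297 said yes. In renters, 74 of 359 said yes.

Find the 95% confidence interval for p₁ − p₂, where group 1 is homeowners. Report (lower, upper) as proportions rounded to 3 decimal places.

(0.310, 0.450)

First, p̂₁ = 174/297 = 0.5859; p̂₂ = 74/359 = 0.2061.
The two standard errors are √(0.5859×0.4141/297) = 0.02858 and √(0.2061×0.7939/359) = 0.02135.
Because the samples are independent, SE_diff = √(0.02858² + 0.02135²) = 0.03567.
Using z* = 1.960 for 95%, ME = 1.960 × 0.03567 = 0.06991.
p̂₁ − p̂₂ = 0.3798; interval 0.3798 ± 0.06991 gives (0.310, 0.450).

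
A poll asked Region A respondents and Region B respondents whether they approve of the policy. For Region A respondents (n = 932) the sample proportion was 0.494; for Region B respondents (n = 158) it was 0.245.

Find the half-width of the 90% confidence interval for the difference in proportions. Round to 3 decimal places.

Each SE is √(p̂(1−p̂)/n): √(0.4940·0.5060/932) = 0.01638 and √(0.2450·0.7550/158) = 0.03422.
SE(p̂₁ − p̂₂) = √(SE₁² + SE₂²) = √(0.0002683044 + 0.0011710084) = 0.03794, since the two samples are independent.
At 90% confidence z* = 1.645; margin = 1.645 × 0.03794 = 0.06241.

0.062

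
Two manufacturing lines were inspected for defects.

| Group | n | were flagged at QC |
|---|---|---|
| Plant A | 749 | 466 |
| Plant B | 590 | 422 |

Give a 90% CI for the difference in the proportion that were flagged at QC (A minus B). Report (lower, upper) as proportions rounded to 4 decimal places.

p̂₁ = 466/749 = 0.6222 and p̂₂ = 422/590 = 0.7153.
SE₁ = √(p̂₁(1−p̂₁)/n₁) = √(0.6222·0.3778/749) = 0.01772; SE₂ = √(0.7153·0.2847/590) = 0.01858.
Independent samples: SE of the difference = √(SE₁² + SE₂²) = √(0.0003139984 + 0.0003452164) = 0.02568.
z* for 90% confidence is 1.645, so the margin of error is 1.645 × 0.02568 = 0.04224.
Point estimate p̂₁ − p̂₂ = 0.6222 − 0.7153 = -0.0931.
-0.0931 ± 0.04224 → (-0.1353, -0.0509).

(-0.1353, -0.0509)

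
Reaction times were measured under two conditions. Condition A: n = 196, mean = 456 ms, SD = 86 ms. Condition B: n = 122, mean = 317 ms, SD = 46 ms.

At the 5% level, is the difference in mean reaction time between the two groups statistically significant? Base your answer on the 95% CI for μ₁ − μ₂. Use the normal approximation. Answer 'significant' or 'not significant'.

significant

SE₁ = s₁/√n₁ = 86/√196 = 6.1429; SE₂ = 46/√122 = 4.1646.
Independent samples, unequal variances: SE_diff = √(SE₁² + SE₂²) = √(37.73522041 + 17.34389316) = 7.4215.
z* = 1.960, so margin of error = 1.960 × 7.4215 = 14.5461.
Difference in means = 456 − 317 = 139.0000.
139.0000 ± 14.5461 → (124.4539, 153.5461).
The interval (124.4539, 153.5461) does not contain 0, so the difference is significant.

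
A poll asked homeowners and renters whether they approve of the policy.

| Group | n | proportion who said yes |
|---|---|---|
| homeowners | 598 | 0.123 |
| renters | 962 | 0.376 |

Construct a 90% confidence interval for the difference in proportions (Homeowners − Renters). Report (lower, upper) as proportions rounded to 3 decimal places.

SE₁ = √(p̂₁(1−p̂₁)/n₁) = √(0.1230·0.8770/598) = 0.01343; SE₂ = √(0.3760·0.6240/962) = 0.01562.
Independent samples: SE of the difference = √(SE₁² + SE₂²) = √(0.0001803649 + 0.0002439844) = 0.02060.
z* for 90% confidence is 1.645, so the margin of error is 1.645 × 0.02060 = 0.03389.
Point estimate p̂₁ − p̂₂ = 0.1230 − 0.3760 = -0.2530.
-0.2530 ± 0.03389 → (-0.287, -0.219).

(-0.287, -0.219)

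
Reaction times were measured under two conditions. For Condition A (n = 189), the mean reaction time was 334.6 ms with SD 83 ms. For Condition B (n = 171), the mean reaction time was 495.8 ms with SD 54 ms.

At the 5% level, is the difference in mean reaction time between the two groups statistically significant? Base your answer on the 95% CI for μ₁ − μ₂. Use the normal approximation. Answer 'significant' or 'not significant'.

significant

Per-group SEs: s₁/√n₁ = 83/√189 = 6.0374, s₂/√n₂ = 54/√171 = 4.1295.
Unpooled SE of the difference: √(36.45019876 + 17.05277025) = 7.3146.
Margin of error = z* · SE = 1.960 × 7.3146 = 14.3366.
x̄₁ − x̄₂ = 334.6 − 495.8 = -161.2000.
CI: -161.2000 ± 14.3366 = (-175.5366, -146.8634).
The interval (-175.5366, -146.8634) does not contain 0, so the difference is significant.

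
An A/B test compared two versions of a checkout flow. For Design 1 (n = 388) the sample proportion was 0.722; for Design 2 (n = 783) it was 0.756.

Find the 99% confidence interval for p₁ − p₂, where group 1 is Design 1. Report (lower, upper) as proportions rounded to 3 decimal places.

(-0.105, 0.037)

Each SE is √(p̂(1−p̂)/n): √(0.7220·0.2780/388) = 0.02274 and √(0.7560·0.2440/783) = 0.01535.
SE(p̂₁ − p̂₂) = √(SE₁² + SE₂²) = √(0.0005171076 + 0.0002356225) = 0.02744, since the two samples are independent.
At 99% confidence z* = 2.576; margin = 2.576 × 0.02744 = 0.07069.
The difference is 0.7220 − 0.7560 = -0.0340, so the interval is -0.0340 ± 0.07069 = (-0.105, 0.037).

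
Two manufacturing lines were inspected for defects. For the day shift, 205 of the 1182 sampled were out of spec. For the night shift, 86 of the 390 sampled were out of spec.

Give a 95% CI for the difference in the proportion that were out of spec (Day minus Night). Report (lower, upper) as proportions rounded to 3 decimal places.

(-0.094, -0.001)

First, p̂₁ = 205/1182 = 0.1734; p̂₂ = 86/390 = 0.2205.
The two standard errors are √(0.1734×0.8266/1182) = 0.01101 and √(0.2205×0.7795/390) = 0.02099.
Because the samples are independent, SE_diff = √(0.01101² + 0.02099²) = 0.02370.
Using z* = 1.960 for 95%, ME = 1.960 × 0.02370 = 0.04645.
p̂₁ − p̂₂ = -0.0471; interval -0.0471 ± 0.04645 gives (-0.094, -0.001).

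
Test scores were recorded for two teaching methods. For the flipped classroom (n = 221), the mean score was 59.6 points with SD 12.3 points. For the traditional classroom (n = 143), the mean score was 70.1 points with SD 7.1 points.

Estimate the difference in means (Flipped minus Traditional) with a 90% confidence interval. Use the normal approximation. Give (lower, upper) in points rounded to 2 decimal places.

Per-group SEs: s₁/√n₁ = 12.3/√221 = 0.8274, s₂/√n₂ = 7.1/√143 = 0.5937.
Unpooled SE of the difference: √(0.68459076 + 0.35247969) = 1.0184.
Margin of error = z* · SE = 1.645 × 1.0184 = 1.6753.
x̄₁ − x̄₂ = 59.6 − 70.1 = -10.5000.
CI: -10.5000 ± 1.6753 = (-12.18, -8.82).

(-12.18, -8.82)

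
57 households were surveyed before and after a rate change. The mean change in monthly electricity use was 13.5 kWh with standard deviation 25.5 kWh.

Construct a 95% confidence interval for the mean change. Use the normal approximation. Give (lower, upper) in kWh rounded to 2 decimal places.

Paired design: SE = s_d/√n = 25.5/√57 = 3.3776.
z* = 1.960; margin of error = 1.960 × 3.3776 = 6.6201.
13.5 ± 6.6201 → (6.88, 20.12).

(6.88, 20.12)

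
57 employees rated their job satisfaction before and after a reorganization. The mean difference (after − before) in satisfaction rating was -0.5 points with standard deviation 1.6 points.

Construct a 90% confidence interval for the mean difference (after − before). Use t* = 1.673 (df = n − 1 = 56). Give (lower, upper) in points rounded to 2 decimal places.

Paired design: SE = s_d/√n = 1.6/√57 = 0.2119.
t* = 1.673; margin of error = 1.673 × 0.2119 = 0.3545.
-0.5 ± 0.3545 → (-0.85, -0.15).

(-0.85, -0.15)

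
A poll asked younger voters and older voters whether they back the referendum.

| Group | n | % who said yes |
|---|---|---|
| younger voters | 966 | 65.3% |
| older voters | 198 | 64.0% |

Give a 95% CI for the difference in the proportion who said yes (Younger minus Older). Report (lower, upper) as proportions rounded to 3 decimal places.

The two standard errors are √(0.6530×0.3470/966) = 0.01532 and √(0.6400×0.3600/198) = 0.03411.
Because the samples are independent, SE_diff = √(0.01532² + 0.03411²) = 0.03739.
Using z* = 1.960 for 95%, ME = 1.960 × 0.03739 = 0.07328.
p̂₁ − p̂₂ = 0.0130; interval 0.0130 ± 0.07328 gives (-0.060, 0.086).

(-0.060, 0.086)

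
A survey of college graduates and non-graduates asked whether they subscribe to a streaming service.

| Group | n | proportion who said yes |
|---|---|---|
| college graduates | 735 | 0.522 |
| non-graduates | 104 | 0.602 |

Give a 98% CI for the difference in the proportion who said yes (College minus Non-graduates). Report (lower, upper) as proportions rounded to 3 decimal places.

(-0.200, 0.040)

SE₁ = √(p̂₁(1−p̂₁)/n₁) = √(0.5220·0.4780/735) = 0.01842; SE₂ = √(0.6020·0.3980/104) = 0.04800.
Independent samples: SE of the difference = √(SE₁² + SE₂²) = √(0.0003392964 + 0.002304) = 0.05141.
z* for 98% confidence is 2.326, so the margin of error is 2.326 × 0.05141 = 0.11958.
Point estimate p̂₁ − p̂₂ = 0.5220 − 0.6020 = -0.0800.
-0.0800 ± 0.11958 → (-0.200, 0.040).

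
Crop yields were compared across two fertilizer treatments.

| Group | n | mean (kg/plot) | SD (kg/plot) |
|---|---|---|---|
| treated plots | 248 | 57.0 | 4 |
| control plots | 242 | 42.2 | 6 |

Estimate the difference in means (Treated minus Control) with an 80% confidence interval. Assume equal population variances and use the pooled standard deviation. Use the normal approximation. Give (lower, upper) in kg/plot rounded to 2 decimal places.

s_p = √[((n₁−1)s₁² + (n₂−1)s₂²)/(n₁+n₂−2)] = √[(247·4² + 241·6²)/488] = 5.0869.
SE = 5.0869·√(1/248 + 1/242) = 0.4596.
With z* = 1.282, margin = 1.282 × 0.4596 = 0.5892.
x̄₁ − x̄₂ = 57.0 − 42.2 = 14.8000; interval 14.8000 ± 0.5892 = (14.21, 15.39).

(14.21, 15.39)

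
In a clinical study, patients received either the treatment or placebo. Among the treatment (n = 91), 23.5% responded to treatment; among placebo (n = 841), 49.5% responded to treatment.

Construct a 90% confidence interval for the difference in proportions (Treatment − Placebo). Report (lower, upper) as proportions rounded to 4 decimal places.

(-0.3384, -0.1816)

SE₁ = √(p̂₁(1−p̂₁)/n₁) = √(0.2350·0.7650/91) = 0.04445; SE₂ = √(0.4950·0.5050/841) = 0.01724.
Independent samples: SE of the difference = √(SE₁² + SE₂²) = √(0.0019758025 + 0.0002972176) = 0.04768.
z* for 90% confidence is 1.645, so the margin of error is 1.645 × 0.04768 = 0.07843.
Point estimate p̂₁ − p̂₂ = 0.2350 − 0.4950 = -0.2600.
-0.2600 ± 0.07843 → (-0.3384, -0.1816).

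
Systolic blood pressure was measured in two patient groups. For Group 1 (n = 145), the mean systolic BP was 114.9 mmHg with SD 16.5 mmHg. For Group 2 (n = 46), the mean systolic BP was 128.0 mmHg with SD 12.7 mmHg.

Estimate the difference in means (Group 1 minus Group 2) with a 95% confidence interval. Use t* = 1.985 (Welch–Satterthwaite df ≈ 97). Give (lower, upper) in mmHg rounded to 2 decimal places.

(-17.71, -8.49)

SE₁ = s₁/√n₁ = 16.5/√145 = 1.3703; SE₂ = 12.7/√46 = 1.8725.
Independent samples, unequal variances: SE_diff = √(SE₁² + SE₂²) = √(1.87772209 + 3.50625625) = 2.3203.
t* = 1.985, so margin of error = 1.985 × 2.3203 = 4.6058.
Difference in means = 114.9 − 128.0 = -13.1000.
-13.1000 ± 4.6058 → (-17.71, -8.49).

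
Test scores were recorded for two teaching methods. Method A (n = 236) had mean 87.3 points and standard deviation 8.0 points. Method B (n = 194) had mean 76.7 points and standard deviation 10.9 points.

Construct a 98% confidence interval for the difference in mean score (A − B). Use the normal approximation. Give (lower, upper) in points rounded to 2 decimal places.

(8.41, 12.79)

Per-group SEs: s₁/√n₁ = 8.0/√236 = 0.5208, s₂/√n₂ = 10.9/√194 = 0.7826.
Unpooled SE of the difference: √(0.27123264 + 0.61246276) = 0.9401.
Margin of error = z* · SE = 2.326 × 0.9401 = 2.1867.
x̄₁ − x̄₂ = 87.3 − 76.7 = 10.6000.
CI: 10.6000 ± 2.1867 = (8.41, 12.79).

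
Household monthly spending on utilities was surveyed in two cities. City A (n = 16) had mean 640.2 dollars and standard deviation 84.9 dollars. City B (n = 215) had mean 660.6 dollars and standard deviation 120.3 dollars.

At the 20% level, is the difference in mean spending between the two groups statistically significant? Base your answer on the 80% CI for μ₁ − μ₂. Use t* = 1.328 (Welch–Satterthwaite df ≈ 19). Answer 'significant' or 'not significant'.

Standard errors of each mean: 84.9/√16 = 21.2250 and 120.3/√215 = 8.2044.
SE(x̄₁ − x̄₂) = √(21.2250² + 8.2044²) = 22.7555 for independent samples with unequal variances.
With t* = 1.328, the margin is 1.328 × 22.7555 = 30.2193.
x̄₁ − x̄₂ = 640.2 − 660.6 = -20.4000; the interval is -20.4000 ± 30.2193 = (-50.6193, 9.8193).
The interval (-50.6193, 9.8193) contains 0, so the difference is not significant.

not significant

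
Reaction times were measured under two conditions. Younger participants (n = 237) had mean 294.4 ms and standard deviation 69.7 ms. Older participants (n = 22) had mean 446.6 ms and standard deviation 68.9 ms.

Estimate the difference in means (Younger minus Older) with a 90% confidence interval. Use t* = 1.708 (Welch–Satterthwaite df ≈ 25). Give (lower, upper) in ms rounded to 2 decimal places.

(-178.45, -125.95)

Per-group SEs: s₁/√n₁ = 69.7/√237 = 4.5275, s₂/√n₂ = 68.9/√22 = 14.6895.
Unpooled SE of the difference: √(20.49825625 + 215.78141025) = 15.3714.
Margin of error = t* · SE = 1.708 × 15.3714 = 26.2544.
x̄₁ − x̄₂ = 294.4 − 446.6 = -152.2000.
CI: -152.2000 ± 26.2544 = (-178.45, -125.95).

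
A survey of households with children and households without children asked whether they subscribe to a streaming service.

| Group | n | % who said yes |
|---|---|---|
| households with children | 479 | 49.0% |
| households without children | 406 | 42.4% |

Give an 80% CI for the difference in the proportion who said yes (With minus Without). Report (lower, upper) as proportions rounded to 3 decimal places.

SE₁ = √(p̂₁(1−p̂₁)/n₁) = √(0.4900·0.5100/479) = 0.02284; SE₂ = √(0.4240·0.5760/406) = 0.02453.
Independent samples: SE of the difference = √(SE₁² + SE₂²) = √(0.0005216656 + 0.0006017209) = 0.03352.
z* for 80% confidence is 1.282, so the margin of error is 1.282 × 0.03352 = 0.04297.
Point estimate p̂₁ − p̂₂ = 0.4900 − 0.4240 = 0.0660.
0.0660 ± 0.04297 → (0.023, 0.109).

(0.023, 0.109)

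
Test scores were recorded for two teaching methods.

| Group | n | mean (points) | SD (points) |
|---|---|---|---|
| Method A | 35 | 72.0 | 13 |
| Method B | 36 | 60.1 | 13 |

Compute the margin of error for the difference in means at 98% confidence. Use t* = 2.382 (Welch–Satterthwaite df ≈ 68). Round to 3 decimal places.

Per-group SEs: s₁/√n₁ = 13/√35 = 2.1974, s₂/√n₂ = 13/√36 = 2.1667.
Unpooled SE of the difference: √(4.82856676 + 4.69458889) = 3.0860.
Margin of error = t* · SE = 2.382 × 3.0860 = 7.3509.

7.351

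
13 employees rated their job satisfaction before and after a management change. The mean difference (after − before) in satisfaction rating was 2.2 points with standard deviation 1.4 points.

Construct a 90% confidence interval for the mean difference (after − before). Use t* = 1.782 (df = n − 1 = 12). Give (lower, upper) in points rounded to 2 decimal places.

(1.51, 2.89)

Paired design: SE = s_d/√n = 1.4/√13 = 0.3883.
t* = 1.782; margin of error = 1.782 × 0.3883 = 0.6920.
2.2 ± 0.6920 → (1.51, 2.89).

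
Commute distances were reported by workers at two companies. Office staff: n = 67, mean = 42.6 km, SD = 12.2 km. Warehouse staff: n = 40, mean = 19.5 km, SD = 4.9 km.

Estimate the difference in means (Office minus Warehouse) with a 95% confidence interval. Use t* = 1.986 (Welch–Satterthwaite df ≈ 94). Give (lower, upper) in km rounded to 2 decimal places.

(19.76, 26.44)

Per-group SEs: s₁/√n₁ = 12.2/√67 = 1.4905, s₂/√n₂ = 4.9/√40 = 0.7748.
Unpooled SE of the difference: √(2.22159025 + 0.60031504) = 1.6799.
Margin of error = t* · SE = 1.986 × 1.6799 = 3.3363.
x̄₁ − x̄₂ = 42.6 − 19.5 = 23.1000.
CI: 23.1000 ± 3.3363 = (19.76, 26.44).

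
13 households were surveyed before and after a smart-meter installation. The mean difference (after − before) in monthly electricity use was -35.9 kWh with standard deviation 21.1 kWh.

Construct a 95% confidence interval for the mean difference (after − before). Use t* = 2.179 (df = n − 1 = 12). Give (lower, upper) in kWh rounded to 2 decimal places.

This is a matched-pairs design, so SE = s_d/√n = 21.1/√13 = 5.8521.
Margin = 2.179 × 5.8521 = 12.7517; the interval is -35.9 ± 12.7517 = (-48.65, -23.15).

(-48.65, -23.15)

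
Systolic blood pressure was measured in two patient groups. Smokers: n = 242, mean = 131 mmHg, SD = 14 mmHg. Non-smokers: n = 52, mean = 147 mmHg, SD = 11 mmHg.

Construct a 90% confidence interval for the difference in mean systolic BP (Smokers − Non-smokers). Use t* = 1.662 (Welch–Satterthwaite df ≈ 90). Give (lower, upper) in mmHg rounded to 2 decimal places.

(-18.94, -13.06)

Standard errors of each mean: 14/√242 = 0.9000 and 11/√52 = 1.5254.
SE(x̄₁ − x̄₂) = √(0.9000² + 1.5254²) = 1.7711 for independent samples with unequal variances.
With t* = 1.662, the margin is 1.662 × 1.7711 = 2.9436.
x̄₁ − x̄₂ = 131 − 147 = -16.0000; the interval is -16.0000 ± 2.9436 = (-18.94, -13.06).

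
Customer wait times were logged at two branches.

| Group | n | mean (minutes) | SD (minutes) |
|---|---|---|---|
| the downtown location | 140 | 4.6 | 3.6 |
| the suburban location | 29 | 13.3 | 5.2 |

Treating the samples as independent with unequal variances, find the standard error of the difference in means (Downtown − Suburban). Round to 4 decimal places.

1.0124

Per-group SEs: s₁/√n₁ = 3.6/√140 = 0.3043, s₂/√n₂ = 5.2/√29 = 0.9656.
Unpooled SE of the difference: √(0.09259849 + 0.93238336) = 1.0124.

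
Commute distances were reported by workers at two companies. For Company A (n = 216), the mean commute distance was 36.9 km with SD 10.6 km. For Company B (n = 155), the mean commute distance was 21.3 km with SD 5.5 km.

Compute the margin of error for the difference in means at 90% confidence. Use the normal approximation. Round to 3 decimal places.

Per-group SEs: s₁/√n₁ = 10.6/√216 = 0.7212, s₂/√n₂ = 5.5/√155 = 0.4418.
Unpooled SE of the difference: √(0.52012944 + 0.19518724) = 0.8458.
Margin of error = z* · SE = 1.645 × 0.8458 = 1.3913.

1.391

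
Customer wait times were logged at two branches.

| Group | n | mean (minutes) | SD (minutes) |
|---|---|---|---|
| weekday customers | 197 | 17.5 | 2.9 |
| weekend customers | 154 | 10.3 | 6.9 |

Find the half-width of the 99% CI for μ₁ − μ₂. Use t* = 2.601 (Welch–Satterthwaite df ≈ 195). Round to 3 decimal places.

Per-group SEs: s₁/√n₁ = 2.9/√197 = 0.2066, s₂/√n₂ = 6.9/√154 = 0.5560.
Unpooled SE of the difference: √(0.04268356 + 0.309136) = 0.5931.
Margin of error = t* · SE = 2.601 × 0.5931 = 1.5427.

1.543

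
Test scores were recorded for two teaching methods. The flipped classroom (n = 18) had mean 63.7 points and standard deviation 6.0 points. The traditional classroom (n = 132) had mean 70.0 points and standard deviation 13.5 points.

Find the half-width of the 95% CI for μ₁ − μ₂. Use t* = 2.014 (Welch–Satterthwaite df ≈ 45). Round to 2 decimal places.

3.70

SE₁ = s₁/√n₁ = 6.0/√18 = 1.4142; SE₂ = 13.5/√132 = 1.1750.
Independent samples, unequal variances: SE_diff = √(SE₁² + SE₂²) = √(1.99996164 + 1.380625) = 1.8386.
t* = 2.014, so margin of error = 2.014 × 1.8386 = 3.7029.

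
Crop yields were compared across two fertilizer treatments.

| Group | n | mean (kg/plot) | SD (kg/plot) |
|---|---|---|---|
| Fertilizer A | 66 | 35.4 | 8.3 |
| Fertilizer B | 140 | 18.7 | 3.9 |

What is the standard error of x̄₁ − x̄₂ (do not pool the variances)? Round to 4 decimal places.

Standard errors of each mean: 8.3/√66 = 1.0217 and 3.9/√140 = 0.3296.
SE(x̄₁ − x̄₂) = √(1.0217² + 0.3296²) = 1.0735 for independent samples with unequal variances.

1.0735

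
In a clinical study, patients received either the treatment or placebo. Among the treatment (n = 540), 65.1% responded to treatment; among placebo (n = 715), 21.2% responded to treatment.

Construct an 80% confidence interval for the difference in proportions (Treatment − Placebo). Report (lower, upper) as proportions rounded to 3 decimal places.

The two standard errors are √(0.6510×0.3490/540) = 0.02051 and √(0.2120×0.7880/715) = 0.01529.
Because the samples are independent, SE_diff = √(0.02051² + 0.01529²) = 0.02558.
Using z* = 1.282 for 80%, ME = 1.282 × 0.02558 = 0.03279.
p̂₁ − p̂₂ = 0.4390; interval 0.4390 ± 0.03279 gives (0.406, 0.472).

(0.406, 0.472)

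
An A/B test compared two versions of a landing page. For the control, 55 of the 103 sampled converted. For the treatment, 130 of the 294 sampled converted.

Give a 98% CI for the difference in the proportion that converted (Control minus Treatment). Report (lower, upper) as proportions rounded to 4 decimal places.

First, p̂₁ = 55/103 = 0.5340; p̂₂ = 130/294 = 0.4422.
The two standard errors are √(0.5340×0.4660/103) = 0.04915 and √(0.4422×0.5578/294) = 0.02897.
Because the samples are independent, SE_diff = √(0.04915² + 0.02897²) = 0.05705.
Using z* = 2.326 for 98%, ME = 2.326 × 0.05705 = 0.13270.
p̂₁ − p̂₂ = 0.0918; interval 0.0918 ± 0.13270 gives (-0.0409, 0.2245).

(-0.0409, 0.2245)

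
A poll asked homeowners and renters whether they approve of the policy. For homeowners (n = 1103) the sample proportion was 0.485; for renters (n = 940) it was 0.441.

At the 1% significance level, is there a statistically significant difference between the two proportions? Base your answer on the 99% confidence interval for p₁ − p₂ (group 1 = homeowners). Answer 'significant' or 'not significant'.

not significant

Each SE is √(p̂(1−p̂)/n): √(0.4850·0.5150/1103) = 0.01505 and √(0.4410·0.5590/940) = 0.01619.
SE(p̂₁ − p̂₂) = √(SE₁² + SE₂²) = √(0.0002265025 + 0.0002621161) = 0.02210, since the two samples are independent.
At 99% confidence z* = 2.576; margin = 2.576 × 0.02210 = 0.05693.
The difference is 0.4850 − 0.4410 = 0.0440, so the interval is 0.0440 ± 0.05693 = (-0.01293, 0.10093).
The interval (-0.01293, 0.10093) contains 0, so the difference is not significant.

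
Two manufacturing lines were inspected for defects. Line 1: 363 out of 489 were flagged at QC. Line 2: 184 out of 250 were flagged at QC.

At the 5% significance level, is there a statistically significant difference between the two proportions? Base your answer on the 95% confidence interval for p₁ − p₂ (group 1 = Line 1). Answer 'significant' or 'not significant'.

First, p̂₁ = 363/489 = 0.7423; p̂₂ = 184/250 = 0.7360.
The two standard errors are √(0.7423×0.2577/489) = 0.01978 and √(0.7360×0.2640/250) = 0.02788.
Because the samples are independent, SE_diff = √(0.01978² + 0.02788²) = 0.03418.
Using z* = 1.960 for 95%, ME = 1.960 × 0.03418 = 0.06699.
p̂₁ − p̂₂ = 0.0063; interval 0.0063 ± 0.06699 gives (-0.06069, 0.07329).
The interval (-0.06069, 0.07329) contains 0, so the difference is not significant.

not significant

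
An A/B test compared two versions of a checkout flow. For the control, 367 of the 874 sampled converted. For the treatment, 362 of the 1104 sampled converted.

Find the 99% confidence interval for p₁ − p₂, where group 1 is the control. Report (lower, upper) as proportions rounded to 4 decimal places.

p̂₁ = 367/874 = 0.4199 and p̂₂ = 362/1104 = 0.3279.
SE₁ = √(p̂₁(1−p̂₁)/n₁) = √(0.4199·0.5801/874) = 0.01669; SE₂ = √(0.3279·0.6721/1104) = 0.01413.
Independent samples: SE of the difference = √(SE₁² + SE₂²) = √(0.0002785561 + 0.0001996569) = 0.02187.
z* for 99% confidence is 2.576, so the margin of error is 2.576 × 0.02187 = 0.05634.
Point estimate p̂₁ − p̂₂ = 0.4199 − 0.3279 = 0.0920.
0.0920 ± 0.05634 → (0.0357, 0.1483).

(0.0357, 0.1483)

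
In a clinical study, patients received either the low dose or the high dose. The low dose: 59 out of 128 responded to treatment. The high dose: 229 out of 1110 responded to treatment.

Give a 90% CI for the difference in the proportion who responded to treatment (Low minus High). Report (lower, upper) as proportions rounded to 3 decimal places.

(0.179, 0.330)

p̂₁ = 59/128 = 0.4609 and p̂₂ = 229/1110 = 0.2063.
SE₁ = √(p̂₁(1−p̂₁)/n₁) = √(0.4609·0.5391/128) = 0.04406; SE₂ = √(0.2063·0.7937/1110) = 0.01215.
Independent samples: SE of the difference = √(SE₁² + SE₂²) = √(0.0019412836 + 0.0001476225) = 0.04570.
z* for 90% confidence is 1.645, so the margin of error is 1.645 × 0.04570 = 0.07518.
Point estimate p̂₁ − p̂₂ = 0.4609 − 0.2063 = 0.2546.
0.2546 ± 0.07518 → (0.179, 0.330).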